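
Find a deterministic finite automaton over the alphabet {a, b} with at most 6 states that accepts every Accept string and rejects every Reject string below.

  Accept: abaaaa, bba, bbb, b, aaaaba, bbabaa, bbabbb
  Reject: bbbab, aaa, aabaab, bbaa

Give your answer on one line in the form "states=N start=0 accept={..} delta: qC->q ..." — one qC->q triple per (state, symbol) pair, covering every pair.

states=4 start=0 accept={1,2} delta: 0a->0 0b->1 1a->2 1b->1 2a->3 2b->3 3a->1 3b->0

State merging on the prefix tree: take the shortest (then alphabetical) example prefix whose next move is undefined and point that move at state 0, else 1, else 2, ...; a target is out if some Accept/Reject pair would then sit in one state with the same input left (inseparable). If every existing state is out, open a new one.
a: 0a undefined. 0a->0: ok.
b: 0b undefined. 0b->0: no, abaaaa/bbbab meet in 0. Open state 1: 0b->1.
bb: 1b undefined. 1b->0: no, bba/aaa meet in 0. 1b->1: ok.
aba: 1a undefined. 1a->0: no, abaaaa/aaa meet in 0. 1a->1: no, abaaaa/bbbab meet in 1. Open state 2: 1a->2.
abaa: 2a undefined. 2a->0: no, abaaaa/aaa meet in 0. 2a->1: no, abaaaa/aabaab meet in 1. 2a->2: no, abaaaa/bbaa meet in 2. Open state 3: 2a->3.
bbab: 2b undefined. 2b->0: no, bbabaa/bbbab meet in 0. 2b->1: no, bbb/bbbab meet in 1. 2b->2: no, bba/bbbab meet in 2. 2b->3: ok.
abaaa: 3a undefined. 3a->0: no, abaaaa/aaa meet in 0. 3a->1: ok.
bbabb: 3b undefined. 3b->0: ok.
All examples now run through 4 states with every (state, symbol) defined. Accept strings end in {1,2}, Reject strings end in {0,3}; accept={1,2}.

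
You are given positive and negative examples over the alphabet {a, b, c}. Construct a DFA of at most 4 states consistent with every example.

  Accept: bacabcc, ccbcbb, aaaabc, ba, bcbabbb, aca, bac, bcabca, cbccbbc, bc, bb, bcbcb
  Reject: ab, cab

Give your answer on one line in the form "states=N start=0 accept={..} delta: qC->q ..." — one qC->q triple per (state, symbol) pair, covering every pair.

states=4 start=0 accept={0,2} delta: 0a->0 0b->1 0c->0 1a->0 1b->0 1c->2 2a->0 2b->3 2c->0 3a->1 3b->0 3c->1

Grow the machine one transition at a time. Run the examples from 0; the earliest place one falls off (shortest prefix, ties alphabetical) gets sent to the lowest-numbered state that keeps every Accept/Reject pair distinguishable — a pair clashes when both reach the same state with identical unread suffix — and to a fresh state only if none does.
a: 0a undefined. 0a->0: ok.
b: 0b undefined. 0b->0: no, ba/ab meet in 0. Open state 1: 0b->1.
c: 0c undefined. 0c->0: ok.
ba: 1a undefined. 1a->0: ok.
bb: 1b undefined. 1b->0: ok.
bc: 1c undefined. 1c->0: no, bcbabbb/ab meet in 1. 1c->1: no, bacabcc/ab meet in 1. Open state 2: 1c->2.
bca: 2a undefined. 2a->0: ok.
bcb: 2b undefined. 2b->0: no, ccbcbb/ab meet in 1. 2b->1: no, bcbabbb/ab meet in 1. 2b->2: no, bcbabbb/ab meet in 1. Open state 3: 2b->3.
bcba: 3a undefined. 3a->0: no, bcbabbb/ab meet in 1. 3a->1: ok.
bcbc: 3c undefined. 3c->0: no, bcbcb/ab meet in 1. 3c->1: ok.
cbcc: 2c undefined. 2c->0: ok.
ccbcbb: 3b undefined. 3b->0: ok.
All examples now run through 4 states with every (state, symbol) defined. Accept strings end in {0,2}, Reject strings end in {1}; accept={0,2}.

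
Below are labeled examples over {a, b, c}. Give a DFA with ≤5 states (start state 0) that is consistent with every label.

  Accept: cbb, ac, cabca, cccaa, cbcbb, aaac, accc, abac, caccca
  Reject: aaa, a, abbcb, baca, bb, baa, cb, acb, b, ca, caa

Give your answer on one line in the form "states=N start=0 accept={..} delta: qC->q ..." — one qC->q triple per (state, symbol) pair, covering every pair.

State merging on the prefix tree: take the shortest (then alphabetical) example prefix whose next move is undefined and point that move at state 0, else 1, else 2, ...; a target is out if some Accept/Reject pair would then sit in one state with the same input left (inseparable). If every existing state is out, open a new one.
a: 0a undefined. 0a->0: ok.
b: 0b undefined. 0b->0: ok.
c: 0c undefined. 0c->0: no, cbb/aaa meet in 0. Open state 1: 0c->1.
ca: 1a undefined. 1a->0: no, cabca/aaa meet in 0. 1a->1: no, ac/baca meet in 1. Open state 2: 1a->2.
cb: 1b undefined. 1b->0: no, cbb/aaa meet in 0. 1b->1: no, cbb/abbcb meet in 1. 1b->2: ok.
cc: 1c undefined. 1c->0: no, cccaa/caa meet in 2 with "a" left. 1c->1: no, cccaa/caa meet in 2 with "a" left. 1c->2: ok.
caa: 2a undefined. 2a->0: ok.
cab: 2b undefined. 2b->0: no, cbb/aaa meet in 0. 2b->1: no, cabca/aaa meet in 0. 2b->2: no, cbb/abbcb meet in 2. Open state 3: 2b->3.
cac: 2c undefined. 2c->0: no, cccaa/aaa meet in 0. 2c->1: no, cccaa/aaa meet in 0. 2c->2: no, cccaa/aaa meet in 0. 2c->3: ok.
cabc: 3c undefined. 3c->0: no, cabca/aaa meet in 0. 3c->1: no, cabca/abbcb meet in 2. 3c->2: no, cabca/aaa meet in 0. 3c->3: ok.
cbcb: 3b undefined. 3b->0: no, cbcbb/aaa meet in 0. 3b->1: no, cbcbb/abbcb meet in 2. 3b->2: ok.
ccca: 3a undefined. 3a->0: no, cabca/aaa meet in 0. 3a->1: no, cccaa/abbcb meet in 2. 3a->2: no, cabca/abbcb meet in 2. 3a->3: ok.
All examples now run through 4 states with every (state, symbol) defined. Accept strings end in {1,3}, Reject strings end in {0,2}; accept={1,3}.

states=4 start=0 accept={1,3} delta: 0a->0 0b->0 0c->1 1a->2 1b->2 1c->2 2a->0 2b->3 2c->3 3a->3 3b->2 3c->3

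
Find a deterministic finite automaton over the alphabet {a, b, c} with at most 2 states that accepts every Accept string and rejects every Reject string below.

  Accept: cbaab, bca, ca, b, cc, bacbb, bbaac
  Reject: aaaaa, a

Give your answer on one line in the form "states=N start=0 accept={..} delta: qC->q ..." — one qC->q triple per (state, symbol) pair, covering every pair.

states=2 start=0 accept={1} delta: 0a->0 0b->1 0c->1 1a->1 1b->0 1c->1

State merging on the prefix tree: take the shortest (then alphabetical) example prefix whose next move is undefined and point that move at state 0, else 1, else 2, ...; a target is out if some Accept/Reject pair would then sit in one state with the same input left (inseparable). If every existing state is out, open a new one.
a: 0a undefined. 0a->0: ok.
b: 0b undefined. 0b->0: no, b/aaaaa meet in 0. Open state 1: 0b->1.
c: 0c undefined. 0c->0: no, ca/aaaaa meet in 0. 0c->1: ok.
ba: 1a undefined. 1a->0: no, ca/aaaaa meet in 0. 1a->1: ok.
bb: 1b undefined. 1b->0: ok.
bc: 1c undefined. 1c->0: no, bca/aaaaa meet in 0. 1c->1: ok.
All examples now run through 2 states with every (state, symbol) defined. Accept strings end in {1}, Reject strings end in {0}; accept={1}.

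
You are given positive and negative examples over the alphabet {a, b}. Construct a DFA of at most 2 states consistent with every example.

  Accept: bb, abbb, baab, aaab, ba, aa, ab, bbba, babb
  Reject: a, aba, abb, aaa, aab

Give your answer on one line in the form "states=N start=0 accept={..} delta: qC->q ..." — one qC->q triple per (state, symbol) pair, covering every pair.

Grow the machine one transition at a time. Run the examples from 0; the earliest place one falls off (shortest prefix, ties alphabetical) gets sent to the lowest-numbered state that keeps every Accept/Reject pair distinguishable — a pair clashes when both reach the same state with identical unread suffix — and to a fresh state only if none does.
a: 0a undefined. 0a->0: no, bb/abb meet in 0 with "bb" left. Open state 1: 0a->1.
b: 0b undefined. 0b->0: no, baab/aab meet in 1 with "ab" left. 0b->1: ok.
aa: 1a undefined. 1a->0: ok.
ab: 1b undefined. 1b->0: ok.
All examples now run through 2 states with every (state, symbol) defined. Accept strings end in {0}, Reject strings end in {1}; accept={0}.

states=2 start=0 accept={0} delta: 0a->1 0b->1 1a->0 1b->0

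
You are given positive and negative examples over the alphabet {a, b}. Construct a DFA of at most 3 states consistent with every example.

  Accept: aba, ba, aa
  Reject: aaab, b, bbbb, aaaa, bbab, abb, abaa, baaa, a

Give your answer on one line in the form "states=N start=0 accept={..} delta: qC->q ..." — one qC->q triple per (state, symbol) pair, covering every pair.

states=3 start=0 accept={2} delta: 0a->1 0b->1 1a->2 1b->1 2a->0 2b->0

Fold the examples into a partial DFA from state 0: repeatedly fix the first undefined (state, symbol) met by the shortest-then-alphabetical prefix, trying targets in increasing order and rejecting any under which an Accept and a Reject string meet in one state with the same remainder; add a state when all current targets are rejected. Accepting states are where Accept strings end.
a: 0a undefined. 0a->0: no, aa/aaaa meet in 0. Open state 1: 0a->1.
b: 0b undefined. 0b->0: no, ba/a meet in 1. 0b->1: ok.
aa: 1a undefined. 1a->0: no, ba/aaaa meet in 0. 1a->1: no, ba/b meet in 1. Open state 2: 1a->2.
ab: 1b undefined. 1b->0: no, aba/b meet in 1. 1b->1: ok.
aaa: 2a undefined. 2a->0: ok.
bbab: 2b undefined. 2b->0: ok.
All examples now run through 3 states with every (state, symbol) defined. Accept strings end in {2}, Reject strings end in {0,1}; accept={2}.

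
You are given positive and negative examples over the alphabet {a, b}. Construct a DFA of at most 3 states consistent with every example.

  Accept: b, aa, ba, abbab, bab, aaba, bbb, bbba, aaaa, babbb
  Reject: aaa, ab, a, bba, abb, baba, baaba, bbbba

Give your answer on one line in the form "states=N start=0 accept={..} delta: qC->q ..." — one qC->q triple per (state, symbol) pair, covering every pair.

states=3 start=0 accept={0,2} delta: 0a->1 0b->2 1a->0 1b->1 2a->2 2b->0

State merging on the prefix tree: take the shortest (then alphabetical) example prefix whose next move is undefined and point that move at state 0, else 1, else 2, ...; a target is out if some Accept/Reject pair would then sit in one state with the same input left (inseparable). If every existing state is out, open a new one.
a: 0a undefined. 0a->0: no, b/ab meet in 0 with "b" left. Open state 1: 0a->1.
b: 0b undefined. 0b->0: no, ba/a meet in 1. 0b->1: no, b/a meet in 1. Open state 2: 0b->2.
aa: 1a undefined. 1a->0: ok.
ab: 1b undefined. 1b->0: no, b/abb meet in 2. 1b->1: ok.
ba: 2a undefined. 2a->0: no, aa/baba meet in 0. 2a->1: no, aa/baba meet in 0. 2a->2: ok.
bb: 2b undefined. 2b->0: ok.
All examples now run through 3 states with every (state, symbol) defined. Accept strings end in {0,2}, Reject strings end in {1}; accept={0,2}.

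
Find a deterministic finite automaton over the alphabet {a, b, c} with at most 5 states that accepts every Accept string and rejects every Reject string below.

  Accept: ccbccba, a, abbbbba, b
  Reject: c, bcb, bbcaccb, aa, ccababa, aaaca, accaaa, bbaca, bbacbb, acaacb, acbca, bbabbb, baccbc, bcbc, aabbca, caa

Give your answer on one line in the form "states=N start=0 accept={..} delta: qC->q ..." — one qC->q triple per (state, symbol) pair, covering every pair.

State merging on the prefix tree: take the shortest (then alphabetical) example prefix whose next move is undefined and point that move at state 0, else 1, else 2, ...; a target is out if some Accept/Reject pair would then sit in one state with the same input left (inseparable). If every existing state is out, open a new one.
a: 0a undefined. 0a->0: no, a/aa meet in 0. Open state 1: 0a->1.
b: 0b undefined. 0b->0: ok.
c: 0c undefined. 0c->0: no, b/c meet in 0. 0c->1: no, a/c meet in 1. Open state 2: 0c->2.
aa: 1a undefined. 1a->0: no, b/aa meet in 0. 1a->1: no, a/aa meet in 1. 1a->2: ok.
ab: 1b undefined. 1b->0: no, b/bbabbb meet in 0. 1b->1: no, a/bbabbb meet in 1. 1b->2: ok.
ac: 1c undefined. 1c->0: no, a/bbaca meet in 1. 1c->1: ok.
ca: 2a undefined. 2a->0: no, a/accaaa meet in 1. 2a->1: ok.
cc: 2c undefined. 2c->0: no, ccbccba/ccababa meet in 1. 2c->1: no, ccbccba/baccbc meet in 1. 2c->2: no, a/ccababa meet in 1. Open state 3: 2c->3.
aab: 2b undefined. 2b->0: no, a/aabbca meet in 1. 2b->1: no, a/bcb meet in 1. 2b->2: ok.
cca: 3a undefined. 3a->0: no, a/ccababa meet in 1. 3a->1: no, a/ccababa meet in 1. 3a->2: no, a/ccababa meet in 1. 3a->3: ok.
ccb: 3b undefined. 3b->0: no, ccbccba/ccababa meet in 1. 3b->1: no, ccbccba/ccababa meet in 1. 3b->2: no, a/ccababa meet in 1. 3b->3: ok.
ccbc: 3c undefined. 3c->0: ok.
All examples now run through 4 states with every (state, symbol) defined. Accept strings end in {0,1}, Reject strings end in {2,3}; accept={0,1}.

states=4 start=0 accept={0,1} delta: 0a->1 0b->0 0c->2 1a->2 1b->2 1c->1 2a->1 2b->2 2c->3 3a->3 3b->3 3c->0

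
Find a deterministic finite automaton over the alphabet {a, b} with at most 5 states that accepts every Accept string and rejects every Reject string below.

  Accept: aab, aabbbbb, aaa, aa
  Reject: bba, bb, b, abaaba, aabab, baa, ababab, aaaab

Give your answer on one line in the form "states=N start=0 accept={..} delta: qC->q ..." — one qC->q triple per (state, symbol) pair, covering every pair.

Fold the examples into a partial DFA from state 0: repeatedly fix the first undefined (state, symbol) met by the shortest-then-alphabetical prefix, trying targets in increasing order and rejecting any under which an Accept and a Reject string meet in one state with the same remainder; add a state when all current targets are rejected. Accepting states are where Accept strings end.
a: 0a undefined. 0a->0: no, aab/b meet in 0 with "b" left. Open state 1: 0a->1.
b: 0b undefined. 0b->0: no, aa/baa meet in 1 with "a" left. 0b->1: no, aaa/baa meet in 1 with "aa" left. Open state 2: 0b->2.
aa: 1a undefined. 1a->0: no, aab/b meet in 2. 1a->1: no, aab/aaaab meet in 1 with "b" left. 1a->2: no, aab/bb meet in 2 with "b" left. Open state 3: 1a->3.
ab: 1b undefined. 1b->0: ok.
ba: 2a undefined. 2a->0: ok.
bb: 2b undefined. 2b->0: ok.
aaa: 3a undefined. 3a->0: no, aaa/bb meet in 0. 3a->1: no, aab/aaaab meet in 3 with "b" left. 3a->2: no, aaa/b meet in 2. 3a->3: no, aab/aaaab meet in 3 with "b" left. Open state 4: 3a->4.
aab: 3b undefined. 3b->0: no, aab/bb meet in 0. 3b->1: no, aab/bba meet in 1. 3b->2: no, aab/b meet in 2. 3b->3: no, aaa/abaaba meet in 4. 3b->4: ok.
aaaa: 4a undefined. 4a->0: ok.
aabb: 4b undefined. 4b->0: no, aabbbbb/b meet in 2. 4b->1: no, aabbbbb/bb meet in 0. 4b->2: no, aabbbbb/bb meet in 0. 4b->3: ok.
All examples now run through 5 states with every (state, symbol) defined. Accept strings end in {3,4}, Reject strings end in {0,1,2}; accept={3,4}.

states=5 start=0 accept={3,4} delta: 0a->1 0b->2 1a->3 1b->0 2a->0 2b->0 3a->4 3b->4 4a->0 4b->3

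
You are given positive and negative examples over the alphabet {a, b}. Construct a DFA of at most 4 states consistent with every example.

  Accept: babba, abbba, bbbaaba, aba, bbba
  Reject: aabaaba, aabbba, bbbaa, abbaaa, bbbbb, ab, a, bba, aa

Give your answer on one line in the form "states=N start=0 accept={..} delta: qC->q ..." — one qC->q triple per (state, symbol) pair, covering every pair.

Fold the examples into a partial DFA from state 0: repeatedly fix the first undefined (state, symbol) met by the shortest-then-alphabetical prefix, trying targets in increasing order and rejecting any under which an Accept and a Reject string meet in one state with the same remainder; add a state when all current targets are rejected. Accepting states are where Accept strings end.
a: 0a undefined. 0a->0: no, abbba/aabbba meet in 0 with "bbba" left. Open state 1: 0a->1.
b: 0b undefined. 0b->0: no, bbba/a meet in 1. 0b->1: no, aba/bba meet in 1 with "ba" left. Open state 2: 0b->2.
aa: 1a undefined. 1a->0: no, bbba/aabbba meet in 2 with "bba" left. 1a->1: no, abbba/aabbba meet in 1 with "bbba" left. 1a->2: ok.
ab: 1b undefined. 1b->0: no, abbba/bba meet in 2 with "ba" left. 1b->1: no, abbba/aa meet in 2. 1b->2: ok.
ba: 2a undefined. 2a->0: no, babba/bba meet in 2 with "ba" left. 2a->1: no, babba/bba meet in 2 with "ba" left. 2a->2: no, aba/ab meet in 2. Open state 3: 2a->3.
bb: 2b undefined. 2b->0: no, abbba/abbaaa meet in 3. 2b->1: ok.
bab: 3b undefined. 3b->0: ok.
bbbaa: 3a undefined. 3a->0: ok.
All examples now run through 4 states with every (state, symbol) defined. Accept strings end in {3}, Reject strings end in {0,1,2}; accept={3}.

states=4 start=0 accept={3} delta: 0a->1 0b->2 1a->2 1b->2 2a->3 2b->1 3a->0 3b->0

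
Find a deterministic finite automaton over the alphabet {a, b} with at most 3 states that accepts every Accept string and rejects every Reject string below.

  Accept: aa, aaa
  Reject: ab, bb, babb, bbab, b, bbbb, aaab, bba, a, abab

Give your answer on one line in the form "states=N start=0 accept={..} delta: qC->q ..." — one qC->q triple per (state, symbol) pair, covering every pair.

states=3 start=0 accept={2} delta: 0a->1 0b->0 1a->2 1b->0 2a->2 2b->0

Grow the machine one transition at a time. Run the examples from 0; the earliest place one falls off (shortest prefix, ties alphabetical) gets sent to the lowest-numbered state that keeps every Accept/Reject pair distinguishable — a pair clashes when both reach the same state with identical unread suffix — and to a fresh state only if none does.
a: 0a undefined. 0a->0: no, aa/a meet in 0. Open state 1: 0a->1.
b: 0b undefined. 0b->0: ok.
aa: 1a undefined. 1a->0: no, aa/bb meet in 0. 1a->1: no, aa/bba meet in 1. Open state 2: 1a->2.
ab: 1b undefined. 1b->0: ok.
aaa: 2a undefined. 2a->0: no, aaa/ab meet in 0. 2a->1: no, aaa/bba meet in 1. 2a->2: ok.
aaab: 2b undefined. 2b->0: ok.
All examples now run through 3 states with every (state, symbol) defined. Accept strings end in {2}, Reject strings end in {0,1}; accept={2}.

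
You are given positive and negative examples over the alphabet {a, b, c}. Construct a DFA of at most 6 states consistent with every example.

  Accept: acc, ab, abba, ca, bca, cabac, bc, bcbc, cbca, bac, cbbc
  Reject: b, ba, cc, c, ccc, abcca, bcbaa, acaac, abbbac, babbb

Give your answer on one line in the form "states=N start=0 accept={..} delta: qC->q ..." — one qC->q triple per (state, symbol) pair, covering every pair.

Fold the examples into a partial DFA from state 0: repeatedly fix the first undefined (state, symbol) met by the shortest-then-alphabetical prefix, trying targets in increasing order and rejecting any under which an Accept and a Reject string meet in one state with the same remainder; add a state when all current targets are rejected. Accepting states are where Accept strings end.
a: 0a undefined. 0a->0: no, acc/cc meet in 0 with "cc" left. Open state 1: 0a->1.
b: 0b undefined. 0b->0: no, bc/c meet in 0 with "c" left. 0b->1: ok.
c: 0c undefined. 0c->0: no, ca/b meet in 1. 0c->1: no, acc/ccc meet in 1 with "cc" left. Open state 2: 0c->2.
ab: 1b undefined. 1b->0: no, abba/ba meet in 1 with "a" left. 1b->1: no, ab/b meet in 1. 1b->2: no, ab/c meet in 2. Open state 3: 1b->3.
ac: 1c undefined. 1c->0: no, acc/c meet in 2. 1c->1: no, acc/b meet in 1. 1c->2: no, acc/cc meet in 2 with "c" left. 1c->3: ok.
ba: 1a undefined. 1a->0: no, bac/c meet in 2. 1a->1: ok.
ca: 2a undefined. 2a->0: ok.
cb: 2b undefined. 2b->0: ok.
cc: 2c undefined. 2c->0: no, ca/cc meet in 0. 2c->1: no, ab/ccc meet in 3. 2c->2: ok.
abb: 3b undefined. 3b->0: no, ab/abbbac meet in 3. 3b->1: no, ab/babbb meet in 3. 3b->2: no, ab/abbbac meet in 3. 3b->3: no, ab/babbb meet in 3. Open state 4: 3b->4.
abc: 3c undefined. 3c->0: no, acc/abcca meet in 0. 3c->1: no, acc/b meet in 1. 3c->2: no, acc/cc meet in 2. 3c->3: no, bca/abcca meet in 3 with "a" left. 3c->4: ok.
aca: 3a undefined. 3a->0: no, ab/acaac meet in 3. 3a->1: no, ab/acaac meet in 3. 3a->2: no, bca/cc meet in 2. 3a->3: no, acc/acaac meet in 4. 3a->4: ok.
abba: 4a undefined. 4a->0: ok.
abbb: 4b undefined. 4b->0: no, ab/abbbac meet in 3. 4b->1: no, ab/abbbac meet in 3. 4b->2: ok.
abcc: 4c undefined. 4c->0: ok.
All examples now run through 5 states with every (state, symbol) defined. Accept strings end in {0,3,4}, Reject strings end in {1,2}; accept={0,3,4}.

states=5 start=0 accept={0,3,4} delta: 0a->1 0b->1 0c->2 1a->1 1b->3 1c->3 2a->0 2b->0 2c->2 3a->4 3b->4 3c->4 4a->0 4b->2 4c->0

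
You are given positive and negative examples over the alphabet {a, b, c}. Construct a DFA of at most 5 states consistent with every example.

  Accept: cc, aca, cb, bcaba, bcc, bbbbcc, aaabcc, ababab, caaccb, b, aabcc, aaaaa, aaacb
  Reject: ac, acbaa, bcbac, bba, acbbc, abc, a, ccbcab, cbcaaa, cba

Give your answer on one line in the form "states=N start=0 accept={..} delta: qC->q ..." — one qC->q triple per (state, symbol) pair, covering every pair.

states=4 start=0 accept={0,2} delta: 0a->1 0b->0 0c->0 1a->2 1b->1 1c->1 2a->3 2b->2 2c->0 3a->1 3b->0 3c->0

Grow the machine one transition at a time. Run the examples from 0; the earliest place one falls off (shortest prefix, ties alphabetical) gets sent to the lowest-numbered state that keeps every Accept/Reject pair distinguishable — a pair clashes when both reach the same state with identical unread suffix — and to a fresh state only if none does.
a: 0a undefined. 0a->0: no, aaaaa/a meet in 0. Open state 1: 0a->1.
b: 0b undefined. 0b->0: ok.
c: 0c undefined. 0c->0: ok.
aa: 1a undefined. 1a->0: no, aaaaa/bba meet in 1. 1a->1: no, aaaaa/bba meet in 1. Open state 2: 1a->2.
ab: 1b undefined. 1b->0: no, cc/abc meet in 0. 1b->1: ok.
ac: 1c undefined. 1c->0: no, cc/ac meet in 0. 1c->1: ok.
aaa: 2a undefined. 2a->0: no, cc/acbaa meet in 0. 2a->1: no, aaabcc/ac meet in 1. 2a->2: no, aca/acbaa meet in 2. Open state 3: 2a->3.
aab: 2b undefined. 2b->0: no, ababab/ac meet in 1. 2b->1: no, ababab/ac meet in 1. 2b->2: ok.
aaaa: 3a undefined. 3a->0: no, aaaaa/ac meet in 1. 3a->1: ok.
aaab: 3b undefined. 3b->0: ok.
aaac: 3c undefined. 3c->0: ok.
aabc: 2c undefined. 2c->0: ok.
All examples now run through 4 states with every (state, symbol) defined. Accept strings end in {0,2}, Reject strings end in {1,3}; accept={0,2}.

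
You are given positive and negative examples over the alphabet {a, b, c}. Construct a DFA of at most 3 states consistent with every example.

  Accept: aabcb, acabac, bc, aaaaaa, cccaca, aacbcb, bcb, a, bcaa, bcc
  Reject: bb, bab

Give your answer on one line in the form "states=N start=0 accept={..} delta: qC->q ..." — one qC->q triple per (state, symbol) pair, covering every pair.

states=3 start=0 accept={0,2} delta: 0a->0 0b->1 0c->0 1a->0 1b->1 1c->2 2a->0 2b->0 2c->0

State merging on the prefix tree: take the shortest (then alphabetical) example prefix whose next move is undefined and point that move at state 0, else 1, else 2, ...; a target is out if some Accept/Reject pair would then sit in one state with the same input left (inseparable). If every existing state is out, open a new one.
a: 0a undefined. 0a->0: ok.
b: 0b undefined. 0b->0: no, aaaaaa/bb meet in 0. Open state 1: 0b->1.
c: 0c undefined. 0c->0: ok.
ba: 1a undefined. 1a->0: ok.
bb: 1b undefined. 1b->0: no, acabac/bb meet in 0. 1b->1: ok.
bc: 1c undefined. 1c->0: no, aabcb/bb meet in 1. 1c->1: no, aabcb/bb meet in 1. Open state 2: 1c->2.
bca: 2a undefined. 2a->0: ok.
bcb: 2b undefined. 2b->0: ok.
bcc: 2c undefined. 2c->0: ok.
All examples now run through 3 states with every (state, symbol) defined. Accept strings end in {0,2}, Reject strings end in {1}; accept={0,2}.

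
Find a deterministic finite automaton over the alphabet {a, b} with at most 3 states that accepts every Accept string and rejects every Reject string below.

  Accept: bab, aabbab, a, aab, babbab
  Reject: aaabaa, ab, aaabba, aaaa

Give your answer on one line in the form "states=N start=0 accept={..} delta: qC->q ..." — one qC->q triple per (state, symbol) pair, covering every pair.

states=3 start=0 accept={1} delta: 0a->1 0b->1 1a->0 1b->2 2a->2 2b->1

Fold the examples into a partial DFA from state 0: repeatedly fix the first undefined (state, symbol) met by the shortest-then-alphabetical prefix, trying targets in increasing order and rejecting any under which an Accept and a Reject string meet in one state with the same remainder; add a state when all current targets are rejected. Accepting states are where Accept strings end.
a: 0a undefined. 0a->0: no, a/aaaa meet in 0. Open state 1: 0a->1.
b: 0b undefined. 0b->0: no, bab/ab meet in 1 with "b" left. 0b->1: ok.
aa: 1a undefined. 1a->0: ok.
ab: 1b undefined. 1b->0: no, aabbab/aaabaa meet in 0. 1b->1: no, bab/aaabaa meet in 1. Open state 2: 1b->2.
aaaba: 2a undefined. 2a->0: no, bab/aaabaa meet in 1. 2a->1: no, aabbab/ab meet in 2. 2a->2: ok.
aaabb: 2b undefined. 2b->0: no, bab/aaabba meet in 1. 2b->1: ok.
All examples now run through 3 states with every (state, symbol) defined. Accept strings end in {1}, Reject strings end in {0,2}; accept={1}.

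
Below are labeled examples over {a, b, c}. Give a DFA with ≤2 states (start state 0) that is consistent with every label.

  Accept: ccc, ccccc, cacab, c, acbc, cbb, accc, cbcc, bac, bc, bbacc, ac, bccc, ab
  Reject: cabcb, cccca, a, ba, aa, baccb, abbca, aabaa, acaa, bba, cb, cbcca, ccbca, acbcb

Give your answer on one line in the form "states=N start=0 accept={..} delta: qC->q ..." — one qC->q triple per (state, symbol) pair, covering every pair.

states=2 start=0 accept={1} delta: 0a->0 0b->1 0c->1 1a->0 1b->0 1c->1

Grow the machine one transition at a time. Run the examples from 0; the earliest place one falls off (shortest prefix, ties alphabetical) gets sent to the lowest-numbered state that keeps every Accept/Reject pair distinguishable — a pair clashes when both reach the same state with identical unread suffix — and to a fresh state only if none does.
a: 0a undefined. 0a->0: ok.
b: 0b undefined. 0b->0: no, ab/a meet in 0. Open state 1: 0b->1.
c: 0c undefined. 0c->0: no, ccc/cccca meet in 0. 0c->1: ok.
ba: 1a undefined. 1a->0: ok.
bb: 1b undefined. 1b->0: ok.
bc: 1c undefined. 1c->0: no, ccc/cabcb meet in 1. 1c->1: ok.
All examples now run through 2 states with every (state, symbol) defined. Accept strings end in {1}, Reject strings end in {0}; accept={1}.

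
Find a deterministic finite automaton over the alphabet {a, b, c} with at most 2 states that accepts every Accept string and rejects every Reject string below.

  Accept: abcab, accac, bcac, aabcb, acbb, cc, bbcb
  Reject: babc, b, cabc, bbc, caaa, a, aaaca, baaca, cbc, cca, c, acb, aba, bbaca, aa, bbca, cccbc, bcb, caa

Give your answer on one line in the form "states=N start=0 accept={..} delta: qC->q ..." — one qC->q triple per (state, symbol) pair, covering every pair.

states=2 start=0 accept={0} delta: 0a->1 0b->1 0c->1 1a->1 1b->0 1c->0

Fold the examples into a partial DFA from state 0: repeatedly fix the first undefined (state, symbol) met by the shortest-then-alphabetical prefix, trying targets in increasing order and rejecting any under which an Accept and a Reject string meet in one state with the same remainder; add a state when all current targets are rejected. Accepting states are where Accept strings end.
a: 0a undefined. 0a->0: no, aabcb/bcb meet in 0 with "bcb" left. Open state 1: 0a->1.
b: 0b undefined. 0b->0: no, bbcb/bcb meet in 0 with "cb" left. 0b->1: ok.
c: 0c undefined. 0c->0: no, cc/c meet in 0. 0c->1: ok.
aa: 1a undefined. 1a->0: no, aabcb/acb meet in 1 with "cb" left. 1a->1: ok.
ab: 1b undefined. 1b->0: ok.
ac: 1c undefined. 1c->0: ok.
All examples now run through 2 states with every (state, symbol) defined. Accept strings end in {0}, Reject strings end in {1}; accept={0}.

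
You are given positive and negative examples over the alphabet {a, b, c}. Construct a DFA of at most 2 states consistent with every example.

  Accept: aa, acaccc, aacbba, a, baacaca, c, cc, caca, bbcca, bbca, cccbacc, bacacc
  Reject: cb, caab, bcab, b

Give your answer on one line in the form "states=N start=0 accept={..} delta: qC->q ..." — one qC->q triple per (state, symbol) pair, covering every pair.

Grow the machine one transition at a time. Run the examples from 0; the earliest place one falls off (shortest prefix, ties alphabetical) gets sent to the lowest-numbered state that keeps every Accept/Reject pair distinguishable — a pair clashes when both reach the same state with identical unread suffix — and to a fresh state only if none does.
a: 0a undefined. 0a->0: ok.
b: 0b undefined. 0b->0: no, aa/b meet in 0. Open state 1: 0b->1.
c: 0c undefined. 0c->0: ok.
ba: 1a undefined. 1a->0: ok.
bb: 1b undefined. 1b->0: ok.
bc: 1c undefined. 1c->0: ok.
All examples now run through 2 states with every (state, symbol) defined. Accept strings end in {0}, Reject strings end in {1}; accept={0}.

states=2 start=0 accept={0} delta: 0a->0 0b->1 0c->0 1a->0 1b->0 1c->0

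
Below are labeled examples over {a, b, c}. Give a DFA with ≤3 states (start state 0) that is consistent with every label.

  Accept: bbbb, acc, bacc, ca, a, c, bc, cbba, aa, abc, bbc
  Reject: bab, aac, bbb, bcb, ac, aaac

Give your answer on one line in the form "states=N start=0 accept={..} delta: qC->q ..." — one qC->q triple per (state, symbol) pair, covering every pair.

Fold the examples into a partial DFA from state 0: repeatedly fix the first undefined (state, symbol) met by the shortest-then-alphabetical prefix, trying targets in increasing order and rejecting any under which an Accept and a Reject string meet in one state with the same remainder; add a state when all current targets are rejected. Accepting states are where Accept strings end.
a: 0a undefined. 0a->0: no, c/aac meet in 0 with "c" left. Open state 1: 0a->1.
b: 0b undefined. 0b->0: no, bbbb/bbb meet in 0. 0b->1: no, bc/ac meet in 1 with "c" left. Open state 2: 0b->2.
c: 0c undefined. 0c->0: ok.
aa: 1a undefined. 1a->0: no, c/aac meet in 0. 1a->1: ok.
ab: 1b undefined. 1b->0: ok.
ac: 1c undefined. 1c->0: no, acc/aac meet in 0. 1c->1: no, acc/aac meet in 1. 1c->2: ok.
ba: 2a undefined. 2a->0: ok.
bb: 2b undefined. 2b->0: ok.
bc: 2c undefined. 2c->0: ok.
All examples now run through 3 states with every (state, symbol) defined. Accept strings end in {0,1}, Reject strings end in {2}; accept={0,1}.

states=3 start=0 accept={0,1} delta: 0a->1 0b->2 0c->0 1a->1 1b->0 1c->2 2a->0 2b->0 2c->0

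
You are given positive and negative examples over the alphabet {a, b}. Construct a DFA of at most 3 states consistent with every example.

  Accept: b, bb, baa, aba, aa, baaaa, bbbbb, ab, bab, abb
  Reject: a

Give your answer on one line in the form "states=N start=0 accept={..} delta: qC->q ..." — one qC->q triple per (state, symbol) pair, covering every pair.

states=3 start=0 accept={0,2} delta: 0a->1 0b->0 1a->0 1b->2 2a->0 2b->0

Grow the machine one transition at a time. Run the examples from 0; the earliest place one falls off (shortest prefix, ties alphabetical) gets sent to the lowest-numbered state that keeps every Accept/Reject pair distinguishable — a pair clashes when both reach the same state with identical unread suffix — and to a fresh state only if none does.
a: 0a undefined. 0a->0: no, aa/a meet in 0. Open state 1: 0a->1.
b: 0b undefined. 0b->0: ok.
aa: 1a undefined. 1a->0: ok.
ab: 1b undefined. 1b->0: no, aba/a meet in 1. 1b->1: no, ab/a meet in 1. Open state 2: 1b->2.
aba: 2a undefined. 2a->0: ok.
abb: 2b undefined. 2b->0: ok.
All examples now run through 3 states with every (state, symbol) defined. Accept strings end in {0,2}, Reject strings end in {1}; accept={0,2}.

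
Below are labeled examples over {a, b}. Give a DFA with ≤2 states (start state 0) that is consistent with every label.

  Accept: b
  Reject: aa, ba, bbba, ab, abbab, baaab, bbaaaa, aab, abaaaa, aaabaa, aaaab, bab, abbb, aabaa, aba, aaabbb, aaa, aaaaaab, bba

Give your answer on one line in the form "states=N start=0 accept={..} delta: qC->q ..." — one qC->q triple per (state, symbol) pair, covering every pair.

states=2 start=0 accept={0} delta: 0a->1 0b->0 1a->1 1b->1

Fold the examples into a partial DFA from state 0: repeatedly fix the first undefined (state, symbol) met by the shortest-then-alphabetical prefix, trying targets in increasing order and rejecting any under which an Accept and a Reject string meet in one state with the same remainder; add a state when all current targets are rejected. Accepting states are where Accept strings end.
a: 0a undefined. 0a->0: no, b/ab meet in 0 with "b" left. Open state 1: 0a->1.
b: 0b undefined. 0b->0: ok.
aa: 1a undefined. 1a->0: no, b/aa meet in 0. 1a->1: ok.
ab: 1b undefined. 1b->0: no, b/ab meet in 0. 1b->1: ok.
All examples now run through 2 states with every (state, symbol) defined. Accept strings end in {0}, Reject strings end in {1}; accept={0}.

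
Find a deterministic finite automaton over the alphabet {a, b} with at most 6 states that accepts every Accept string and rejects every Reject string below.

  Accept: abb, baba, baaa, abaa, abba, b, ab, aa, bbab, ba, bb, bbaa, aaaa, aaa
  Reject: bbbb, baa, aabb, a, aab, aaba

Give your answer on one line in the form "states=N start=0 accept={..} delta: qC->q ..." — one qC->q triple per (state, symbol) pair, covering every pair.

Fold the examples into a partial DFA from state 0: repeatedly fix the first undefined (state, symbol) met by the shortest-then-alphabetical prefix, trying targets in increasing order and rejecting any under which an Accept and a Reject string meet in one state with the same remainder; add a state when all current targets are rejected. Accepting states are where Accept strings end.
a: 0a undefined. 0a->0: no, abb/aabb meet in 0 with "bb" left. Open state 1: 0a->1.
b: 0b undefined. 0b->0: no, b/bbbb meet in 0. 0b->1: no, baba/aaba meet in 1 with "aba" left. Open state 2: 0b->2.
aa: 1a undefined. 1a->0: no, b/aab meet in 2. 1a->1: no, abb/aabb meet in 1 with "bb" left. 1a->2: no, bb/aab meet in 2 with "b" left. Open state 3: 1a->3.
ab: 1b undefined. 1b->0: ok.
ba: 2a undefined. 2a->0: ok.
bb: 2b undefined. 2b->0: no, baba/bbbb meet in 0. 2b->1: no, abb/bbbb meet in 2. 2b->2: no, abb/bbbb meet in 2. 2b->3: ok.
aaa: 3a undefined. 3a->0: no, bbaa/baa meet in 1. 3a->1: no, aaa/baa meet in 1. 3a->2: ok.
aab: 3b undefined. 3b->0: no, abb/bbbb meet in 2. 3b->1: no, baba/bbbb meet in 0. 3b->2: no, abb/aab meet in 2. 3b->3: no, abb/aaba meet in 2. Open state 4: 3b->4.
aaba: 4a undefined. 4a->0: no, baba/aaba meet in 0. 4a->1: ok.
aabb: 4b undefined. 4b->0: no, baba/bbbb meet in 0. 4b->1: ok.
All examples now run through 5 states with every (state, symbol) defined. Accept strings end in {0,2,3}, Reject strings end in {1,4}; accept={0,2,3}.

states=5 start=0 accept={0,2,3} delta: 0a->1 0b->2 1a->3 1b->0 2a->0 2b->3 3a->2 3b->4 4a->1 4b->1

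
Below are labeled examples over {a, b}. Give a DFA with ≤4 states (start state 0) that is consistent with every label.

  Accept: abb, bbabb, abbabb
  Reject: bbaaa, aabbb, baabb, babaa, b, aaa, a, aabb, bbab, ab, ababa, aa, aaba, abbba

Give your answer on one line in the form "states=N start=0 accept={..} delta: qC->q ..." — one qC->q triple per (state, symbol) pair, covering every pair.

State merging on the prefix tree: take the shortest (then alphabetical) example prefix whose next move is undefined and point that move at state 0, else 1, else 2, ...; a target is out if some Accept/Reject pair would then sit in one state with the same input left (inseparable). If every existing state is out, open a new one.
a: 0a undefined. 0a->0: no, abb/aabb meet in 0 with "bb" left. Open state 1: 0a->1.
b: 0b undefined. 0b->0: ok.
aa: 1a undefined. 1a->0: ok.
ab: 1b undefined. 1b->0: no, abb/aabbb meet in 0. 1b->1: no, abb/bbaaa meet in 1. Open state 2: 1b->2.
aba: 2a undefined. 2a->0: ok.
abb: 2b undefined. 2b->0: no, abb/aabbb meet in 0. 2b->1: no, abb/bbaaa meet in 1. 2b->2: no, abb/bbab meet in 2. Open state 3: 2b->3.
abba: 3a undefined. 3a->0: no, abbabb/aabbb meet in 0. 3a->1: ok.
abbb: 3b undefined. 3b->0: ok.
All examples now run through 4 states with every (state, symbol) defined. Accept strings end in {3}, Reject strings end in {0,1,2}; accept={3}.

states=4 start=0 accept={3} delta: 0a->1 0b->0 1a->0 1b->2 2a->0 2b->3 3a->1 3b->0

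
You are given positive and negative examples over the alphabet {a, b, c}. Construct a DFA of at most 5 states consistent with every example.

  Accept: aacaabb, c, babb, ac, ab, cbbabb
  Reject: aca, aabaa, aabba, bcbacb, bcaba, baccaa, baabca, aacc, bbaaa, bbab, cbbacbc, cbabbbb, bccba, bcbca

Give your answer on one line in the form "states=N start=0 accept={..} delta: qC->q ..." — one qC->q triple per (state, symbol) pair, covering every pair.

Grow the machine one transition at a time. Run the examples from 0; the earliest place one falls off (shortest prefix, ties alphabetical) gets sent to the lowest-numbered state that keeps every Accept/Reject pair distinguishable — a pair clashes when both reach the same state with identical unread suffix — and to a fresh state only if none does.
a: 0a undefined. 0a->0: ok.
b: 0b undefined. 0b->0: no, babb/aabaa meet in 0. Open state 1: 0b->1.
c: 0c undefined. 0c->0: no, c/aca meet in 0. 0c->1: ok.
ba: 1a undefined. 1a->0: ok.
bb: 1b undefined. 1b->0: no, aacaabb/aca meet in 0. 1b->1: no, aacaabb/bbab meet in 1. Open state 2: 1b->2.
bc: 1c undefined. 1c->0: no, aacaabb/bcbacb meet in 2. 1c->1: no, c/aacc meet in 1. 1c->2: no, aacaabb/aacc meet in 2. Open state 3: 1c->3.
bba: 2a undefined. 2a->0: no, c/bbab meet in 1. 2a->1: no, aacaabb/bbab meet in 2. 2a->2: no, aacaabb/aabba meet in 2. 2a->3: ok.
bca: 3a undefined. 3a->0: ok.
bcb: 3b undefined. 3b->0: no, aacaabb/bcbacb meet in 2. 3b->1: no, aacaabb/bcbacb meet in 2. 3b->2: no, aacaabb/bbab meet in 2. 3b->3: no, aacaabb/bcbacb meet in 2. Open state 4: 3b->4.
bcc: 3c undefined. 3c->0: ok.
cbb: 2b undefined. 2b->0: ok.
bcba: 4a undefined. 4a->0: no, aacaabb/bcbacb meet in 2. 4a->1: ok.
bcbc: 4c undefined. 4c->0: ok.
cbabb: 4b undefined. 4b->0: no, aacaabb/cbabbbb meet in 2. 4b->1: ok.
cbbacbc: 2c undefined. 2c->0: ok.
All examples now run through 5 states with every (state, symbol) defined. Accept strings end in {1,2}, Reject strings end in {0,3,4}; accept={1,2}.

states=5 start=0 accept={1,2} delta: 0a->0 0b->1 0c->1 1a->0 1b->2 1c->3 2a->3 2b->0 2c->0 3a->0 3b->4 3c->0 4a->1 4b->1 4c->0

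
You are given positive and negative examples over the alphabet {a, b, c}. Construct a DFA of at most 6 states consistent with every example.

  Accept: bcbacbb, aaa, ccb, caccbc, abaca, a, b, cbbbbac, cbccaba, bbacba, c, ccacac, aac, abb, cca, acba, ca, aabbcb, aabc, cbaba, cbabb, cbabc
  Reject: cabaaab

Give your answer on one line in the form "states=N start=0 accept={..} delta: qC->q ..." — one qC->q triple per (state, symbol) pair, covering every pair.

Grow the machine one transition at a time. Run the examples from 0; the earliest place one falls off (shortest prefix, ties alphabetical) gets sent to the lowest-numbered state that keeps every Accept/Reject pair distinguishable — a pair clashes when both reach the same state with identical unread suffix — and to a fresh state only if none does.
a: 0a undefined. 0a->0: ok.
b: 0b undefined. 0b->0: ok.
c: 0c undefined. 0c->0: no, bcbacbb/cabaaab meet in 0. Open state 1: 0c->1.
ca: 1a undefined. 1a->0: no, aaa/cabaaab meet in 0. 1a->1: ok.
cb: 1b undefined. 1b->0: no, bcbacbb/cabaaab meet in 0. 1b->1: no, abaca/cabaaab meet in 1. Open state 2: 1b->2.
cc: 1c undefined. 1c->0: ok.
cba: 2a undefined. 2a->0: no, aaa/cabaaab meet in 0. 2a->1: no, aabbcb/cabaaab meet in 2. 2a->2: ok.
cbb: 2b undefined. 2b->0: no, aaa/cabaaab meet in 0. 2b->1: no, abaca/cabaaab meet in 1. 2b->2: no, bbacba/cabaaab meet in 2. Open state 3: 2b->3.
cbc: 2c undefined. 2c->0: ok.
cbbb: 3b undefined. 3b->0: ok.
cbaba: 3a undefined. 3a->0: ok.
cbabc: 3c undefined. 3c->0: ok.
All examples now run through 4 states with every (state, symbol) defined. Accept strings end in {0,1,2}, Reject strings end in {3}; accept={0,1,2}.

states=4 start=0 accept={0,1,2} delta: 0a->0 0b->0 0c->1 1a->1 1b->2 1c->0 2a->2 2b->3 2c->0 3a->0 3b->0 3c->0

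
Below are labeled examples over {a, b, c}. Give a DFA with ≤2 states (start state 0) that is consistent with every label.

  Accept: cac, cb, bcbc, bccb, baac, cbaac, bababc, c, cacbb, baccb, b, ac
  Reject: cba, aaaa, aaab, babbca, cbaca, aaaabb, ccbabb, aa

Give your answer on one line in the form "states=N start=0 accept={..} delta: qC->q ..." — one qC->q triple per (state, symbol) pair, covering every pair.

states=2 start=0 accept={0} delta: 0a->1 0b->0 0c->0 1a->1 1b->1 1c->0

State merging on the prefix tree: take the shortest (then alphabetical) example prefix whose next move is undefined and point that move at state 0, else 1, else 2, ...; a target is out if some Accept/Reject pair would then sit in one state with the same input left (inseparable). If every existing state is out, open a new one.
a: 0a undefined. 0a->0: no, b/aaab meet in 0 with "b" left. Open state 1: 0a->1.
b: 0b undefined. 0b->0: ok.
c: 0c undefined. 0c->0: ok.
aa: 1a undefined. 1a->0: no, cb/aaaa meet in 0. 1a->1: ok.
ac: 1c undefined. 1c->0: ok.
bab: 1b undefined. 1b->0: no, cac/aaab meet in 0. 1b->1: ok.
All examples now run through 2 states with every (state, symbol) defined. Accept strings end in {0}, Reject strings end in {1}; accept={0}.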